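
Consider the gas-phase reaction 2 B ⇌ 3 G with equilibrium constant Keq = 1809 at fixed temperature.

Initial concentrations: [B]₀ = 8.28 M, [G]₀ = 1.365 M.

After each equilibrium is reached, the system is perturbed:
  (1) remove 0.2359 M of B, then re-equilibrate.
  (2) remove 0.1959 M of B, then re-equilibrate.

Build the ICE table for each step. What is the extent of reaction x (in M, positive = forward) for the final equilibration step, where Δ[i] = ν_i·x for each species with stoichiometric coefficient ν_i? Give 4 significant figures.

x = -0.08286 M

Q₀ = 0.0371 vs Keq = 1809 ⇒ Q<K, forward
Step 1:
                   B          G
  I             8.28      1.365
  C            -7.27       10.9
  E             1.01      12.27
  solve Keq expr → x = 3.635; check Q = 1809
Then remove 0.2359 M of B.
Step 2:
                   B          G
  I           0.7745      12.27
  C           0.1992    -0.2988
  E           0.9738      11.97
  solve Keq expr → x = -0.09961; check Q = 1809
Then remove 0.1959 M of B.
Step 3:
                   B          G
  I           0.7779      11.97
  C           0.1657    -0.2486
  E           0.9436      11.72
  solve Keq expr → x = -0.08286; check Q = 1809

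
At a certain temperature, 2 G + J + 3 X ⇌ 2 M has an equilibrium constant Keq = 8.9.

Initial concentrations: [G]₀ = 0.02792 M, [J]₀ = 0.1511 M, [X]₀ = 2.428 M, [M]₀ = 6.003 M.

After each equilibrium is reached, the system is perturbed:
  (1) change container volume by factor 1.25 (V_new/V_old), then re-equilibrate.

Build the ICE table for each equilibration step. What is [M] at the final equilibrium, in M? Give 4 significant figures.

[M]_eq = 4.295 M

Q₀ = 2.1374e+04 vs Keq = 8.9 ⇒ Q>K, reverse
Step 1:
                    G           J           X           M
  I           0.02792      0.1511       2.428       6.003
  C            0.4923      0.2461      0.7384     -0.4923
  E            0.5202      0.3972       3.166       5.511
  solve Keq expr → x = -0.2461; check Q = 8.9
Then change container volume by factor 1.25 (V_new/V_old).
Step 2:
                    G           J           X           M
  I            0.4161      0.3178       2.533       4.409
  C            0.1133     0.05665        0.17     -0.1133
  E            0.5294      0.3744       2.703       4.295
  solve Keq expr → x = -0.05665; check Q = 8.9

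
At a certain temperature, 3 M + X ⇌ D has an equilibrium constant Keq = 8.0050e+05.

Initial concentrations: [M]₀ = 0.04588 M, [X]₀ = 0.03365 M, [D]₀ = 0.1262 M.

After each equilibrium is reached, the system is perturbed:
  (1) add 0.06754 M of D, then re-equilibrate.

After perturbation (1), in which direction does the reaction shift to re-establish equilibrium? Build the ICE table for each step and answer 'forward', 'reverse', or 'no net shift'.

Direction: reverse

Q₀ = 3.8833e+04 vs Keq = 8.0050e+05 ⇒ Q<K, forward
Step 1:
                    M           X           D
  init        0.04588     0.03365      0.1262
  Δ           -0.0269   -0.008966    0.008966
  eq          0.01898     0.02468      0.1352
  solve Keq expr → x = 0.008966; check Q = 8.0050e+05
Then add 0.06754 M of D.
Step 2:
                    M           X           D
  init        0.01898     0.02468      0.2027
  Δ          0.002479  8.2637e-04 -8.2637e-04
  eq          0.02146     0.02551      0.2019
  solve Keq expr → x = -8.2637e-04; check Q = 8.0050e+05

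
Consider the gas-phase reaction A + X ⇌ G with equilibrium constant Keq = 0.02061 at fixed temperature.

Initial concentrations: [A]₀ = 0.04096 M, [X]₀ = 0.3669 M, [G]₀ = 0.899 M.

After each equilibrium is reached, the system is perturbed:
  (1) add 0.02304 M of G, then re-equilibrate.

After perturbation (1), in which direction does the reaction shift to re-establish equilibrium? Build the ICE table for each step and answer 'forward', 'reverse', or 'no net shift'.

Direction: reverse

Q₀ = 59.82 vs Keq = 0.02061 ⇒ Q>K, reverse
Step 1:
                  A         X         G
  init      0.04096    0.3669     0.899
  Δ          0.8755    0.8755   -0.8755
  eq         0.9165     1.242   0.02347
  solve Keq expr → x = -0.8755; check Q = 0.02061
Then add 0.02304 M of G.
Step 2:
                  A         X         G
  init       0.9165     1.242   0.04651
  Δ         0.02205   0.02205  -0.02205
  eq         0.9385     1.264   0.02446
  solve Keq expr → x = -0.02205; check Q = 0.02061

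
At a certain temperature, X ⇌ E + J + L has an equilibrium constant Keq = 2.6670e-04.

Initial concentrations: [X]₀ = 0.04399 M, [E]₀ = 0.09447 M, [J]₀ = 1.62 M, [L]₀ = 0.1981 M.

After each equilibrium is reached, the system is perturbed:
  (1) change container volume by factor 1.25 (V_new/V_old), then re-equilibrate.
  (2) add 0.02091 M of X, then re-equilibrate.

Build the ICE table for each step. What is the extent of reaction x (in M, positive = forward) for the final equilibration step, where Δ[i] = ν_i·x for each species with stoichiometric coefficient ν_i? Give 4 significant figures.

Q₀ = 0.6892 vs Keq = 2.6670e-04 ⇒ Q>K, reverse
Step 1:
                  X         E         J         L
  init      0.04399   0.09447      1.62    0.1981
  Δ         0.09424  -0.09424  -0.09424  -0.09424
  eq         0.1382 2.3263e-04     1.526    0.1039
  solve Keq expr → x = -0.09424; check Q = 2.6670e-04
Then change container volume by factor 1.25 (V_new/V_old).
Step 2:
                  X         E         J         L
  init       0.1106 1.8611e-04     1.221   0.08309
  Δ       -1.0402e-04 1.0402e-04 1.0402e-04 1.0402e-04
  eq         0.1105 2.9013e-04     1.221   0.08319
  solve Keq expr → x = 1.0402e-04; check Q = 2.6670e-04
Then add 0.02091 M of X.
Step 3:
                  X         E         J         L
  init       0.1314 2.9013e-04     1.221   0.08319
  Δ       -5.4528e-05 5.4528e-05 5.4528e-05 5.4528e-05
  eq         0.1313 3.4466e-04     1.221   0.08325
  solve Keq expr → x = 5.4528e-05; check Q = 2.6670e-04

x = 5.4528e-05 M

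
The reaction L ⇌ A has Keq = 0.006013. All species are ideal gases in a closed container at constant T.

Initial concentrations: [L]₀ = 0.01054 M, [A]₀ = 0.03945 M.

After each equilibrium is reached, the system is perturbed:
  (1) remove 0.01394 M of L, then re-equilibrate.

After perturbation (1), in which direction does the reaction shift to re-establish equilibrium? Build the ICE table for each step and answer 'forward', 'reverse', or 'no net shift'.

Q₀ = 3.743 vs Keq = 0.006013 ⇒ Q>K, reverse
Step 1:
                   L          A
  init       0.01054    0.03945
  Δ          0.03915   -0.03915
  eq         0.04969 2.9879e-04
  solve Keq expr → x = -0.03915; check Q = 0.006013
Then remove 0.01394 M of L.
Step 2:
                   L          A
  init       0.03575 2.9879e-04
  Δ       8.3320e-05 -8.3320e-05
  eq         0.03583 2.1547e-04
  solve Keq expr → x = -8.3320e-05; check Q = 0.006013

Direction: reverse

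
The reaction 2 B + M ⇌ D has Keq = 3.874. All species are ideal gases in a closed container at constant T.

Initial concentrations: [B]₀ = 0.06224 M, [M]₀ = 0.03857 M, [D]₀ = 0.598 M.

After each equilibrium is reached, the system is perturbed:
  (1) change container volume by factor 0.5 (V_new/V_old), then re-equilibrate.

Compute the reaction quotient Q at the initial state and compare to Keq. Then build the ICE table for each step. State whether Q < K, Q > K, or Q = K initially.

Q₀ = 4002 vs Keq = 3.874 ⇒ Q>K, reverse
Step 1:
                   B          M          D
  init       0.06224    0.03857      0.598
  Δ           0.4977     0.2489    -0.2489
  eq            0.56     0.2874     0.3491
  solve Keq expr → x = -0.2489; check Q = 3.874
Then change container volume by factor 0.5 (V_new/V_old).
Step 2:
                   B          M          D
  init          1.12     0.5749     0.6983
  Δ          -0.3613    -0.1806     0.1806
  eq          0.7586     0.3942     0.8789
  solve Keq expr → x = 0.1806; check Q = 3.874

Q₀ = 4002; Q > K (proceeds reverse)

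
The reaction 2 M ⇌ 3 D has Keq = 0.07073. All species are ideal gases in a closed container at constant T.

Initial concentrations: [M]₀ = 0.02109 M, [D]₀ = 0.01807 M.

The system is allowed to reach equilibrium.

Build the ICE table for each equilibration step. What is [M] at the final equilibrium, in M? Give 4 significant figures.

[M]_eq = 0.01579 M

Q₀ = 0.01327 vs Keq = 0.07073 ⇒ Q<K, forward
Step 1:
                    M           D
  init        0.02109     0.01807
  Δ         -0.005303    0.007955
  eq          0.01579     0.02603
  solve Keq expr → x = 0.002652; check Q = 0.07073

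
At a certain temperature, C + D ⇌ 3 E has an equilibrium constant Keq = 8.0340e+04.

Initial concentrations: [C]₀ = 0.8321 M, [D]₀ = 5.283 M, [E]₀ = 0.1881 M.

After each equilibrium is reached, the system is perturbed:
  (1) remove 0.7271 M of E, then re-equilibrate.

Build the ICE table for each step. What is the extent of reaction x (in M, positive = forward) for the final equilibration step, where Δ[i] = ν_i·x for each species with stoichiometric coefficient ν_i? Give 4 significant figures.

Q₀ = 0.001514 vs Keq = 8.0340e+04 ⇒ Q<K, forward
Step 1:
                  C         D         E
  Initial    0.8321     5.283    0.1881
  Change     -0.832    -0.832     2.496
  Equil   5.4085e-05     4.451     2.684
  solve Keq expr → x = 0.832; check Q = 8.0340e+04
Then remove 0.7271 M of E.
Step 2:
                  C         D         E
  Initial 5.4085e-05     4.451     1.957
  Change  -3.3118e-05 -3.3118e-05 9.9353e-05
  Equil   2.0968e-05     4.451     1.957
  solve Keq expr → x = 3.3118e-05; check Q = 8.0340e+04

x = 3.3118e-05 M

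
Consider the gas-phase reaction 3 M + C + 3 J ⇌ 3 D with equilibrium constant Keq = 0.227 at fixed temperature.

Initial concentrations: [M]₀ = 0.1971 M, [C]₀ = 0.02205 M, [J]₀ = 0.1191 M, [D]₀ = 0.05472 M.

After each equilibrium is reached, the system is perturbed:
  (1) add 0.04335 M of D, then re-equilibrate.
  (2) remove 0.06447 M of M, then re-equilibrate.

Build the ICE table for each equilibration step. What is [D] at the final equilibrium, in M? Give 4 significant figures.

[D]_eq = 0.01033 M

Q₀ = 574.4 vs Keq = 0.227 ⇒ Q>K, reverse
Step 1:
                  M         C         J         D
  I          0.1971   0.02205    0.1191   0.05472
  C         0.04648   0.01549   0.04648  -0.04648
  E          0.2436   0.03754    0.1656  0.008238
  solve Keq expr → x = -0.01549; check Q = 0.227
Then add 0.04335 M of D.
Step 2:
                  M         C         J         D
  I          0.2436   0.03754    0.1656   0.05159
  C          0.0386   0.01287    0.0386   -0.0386
  E          0.2822   0.05041    0.2042   0.01298
  solve Keq expr → x = -0.01287; check Q = 0.227
Then remove 0.06447 M of M.
Step 3:
                  M         C         J         D
  I          0.2177   0.05041    0.2042   0.01298
  C        0.002653 8.8431e-04  0.002653 -0.002653
  E          0.2204    0.0513    0.2068   0.01033
  solve Keq expr → x = -8.8431e-04; check Q = 0.227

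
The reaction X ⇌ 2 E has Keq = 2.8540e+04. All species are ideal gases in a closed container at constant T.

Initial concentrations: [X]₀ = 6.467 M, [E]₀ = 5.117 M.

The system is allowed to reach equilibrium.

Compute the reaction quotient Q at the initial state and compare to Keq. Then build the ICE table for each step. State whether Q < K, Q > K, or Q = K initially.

Q₀ = 4.049 vs Keq = 2.8540e+04 ⇒ Q<K, forward
Step 1:
                   X          E
  I            6.467      5.117
  C           -6.456      12.91
  E          0.01139      18.03
  solve Keq expr → x = 6.456; check Q = 2.8540e+04

Q₀ = 4.049; Q < K (proceeds forward)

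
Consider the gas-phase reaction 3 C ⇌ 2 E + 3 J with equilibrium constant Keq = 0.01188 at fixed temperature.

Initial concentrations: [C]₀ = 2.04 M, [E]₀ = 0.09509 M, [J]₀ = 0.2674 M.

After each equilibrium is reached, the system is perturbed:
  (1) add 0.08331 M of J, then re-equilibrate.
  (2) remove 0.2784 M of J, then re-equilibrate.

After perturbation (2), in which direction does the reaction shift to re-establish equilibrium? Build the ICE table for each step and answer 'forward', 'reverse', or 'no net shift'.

Direction: forward

Q₀ = 2.0364e-05 vs Keq = 0.01188 ⇒ Q<K, forward
Step 1:
                   C          E          J
  Initial       2.04    0.09509     0.2674
  Change     -0.4303     0.2869     0.4303
  Equil         1.61      0.382     0.6977
  solve Keq expr → x = 0.1434; check Q = 0.01188
Then add 0.08331 M of J.
Step 2:
                   C          E          J
  Initial       1.61      0.382      0.781
  Change     0.03607   -0.02405   -0.03607
  Equil        1.646     0.3579     0.7449
  solve Keq expr → x = -0.01202; check Q = 0.01188
Then remove 0.2784 M of J.
Step 3:
                   C          E          J
  Initial      1.646     0.3579     0.4665
  Change     -0.1286    0.08573     0.1286
  Equil        1.517     0.4436     0.5951
  solve Keq expr → x = 0.04287; check Q = 0.01188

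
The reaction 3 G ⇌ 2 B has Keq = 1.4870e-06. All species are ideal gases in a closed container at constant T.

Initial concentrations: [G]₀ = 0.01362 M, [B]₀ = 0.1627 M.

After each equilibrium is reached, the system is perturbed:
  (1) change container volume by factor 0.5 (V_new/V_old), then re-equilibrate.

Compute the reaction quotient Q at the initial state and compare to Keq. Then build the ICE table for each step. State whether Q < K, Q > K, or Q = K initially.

Q₀ = 1.0477e+04 vs Keq = 1.4870e-06 ⇒ Q>K, reverse
Step 1:
                    G           B
  init        0.01362      0.1627
  Δ            0.2438     -0.1625
  eq           0.2574  1.5927e-04
  solve Keq expr → x = -0.08127; check Q = 1.4870e-06
Then change container volume by factor 0.5 (V_new/V_old).
Step 2:
                    G           B
  init         0.5149  3.1855e-04
  Δ       -1.9753e-04  1.3169e-04
  eq           0.5147  4.5024e-04
  solve Keq expr → x = 6.5844e-05; check Q = 1.4870e-06

Q₀ = 1.0477e+04; Q > K (proceeds reverse)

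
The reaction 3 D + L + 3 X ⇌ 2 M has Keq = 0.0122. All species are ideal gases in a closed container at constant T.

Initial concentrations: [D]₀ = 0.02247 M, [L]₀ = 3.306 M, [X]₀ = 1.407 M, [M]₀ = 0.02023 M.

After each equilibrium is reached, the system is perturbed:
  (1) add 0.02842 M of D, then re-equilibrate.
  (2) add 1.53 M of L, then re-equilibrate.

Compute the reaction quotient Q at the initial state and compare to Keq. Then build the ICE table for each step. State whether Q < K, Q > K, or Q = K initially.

Q₀ = 3.917 vs Keq = 0.0122 ⇒ Q>K, reverse
Step 1:
                   D          L          X          M
  init       0.02247      3.306      1.407    0.02023
  Δ            0.025   0.008333      0.025   -0.01667
  eq         0.04747      3.314      1.432   0.003564
  solve Keq expr → x = -0.008333; check Q = 0.0122
Then add 0.02842 M of D.
Step 2:
                   D          L          X          M
  init       0.07589      3.314      1.432   0.003564
  Δ        -0.004471   -0.00149  -0.004471   0.002981
  eq         0.07142      3.313      1.428   0.006544
  solve Keq expr → x = 0.00149; check Q = 0.0122
Then add 1.53 M of L.
Step 3:
                   D          L          X          M
  init       0.07142      4.843      1.428   0.006544
  Δ        -0.001628 -5.4281e-04  -0.001628   0.001086
  eq         0.06979      4.842      1.426    0.00763
  solve Keq expr → x = 5.4281e-04; check Q = 0.0122

Q₀ = 3.917; Q > K (proceeds reverse)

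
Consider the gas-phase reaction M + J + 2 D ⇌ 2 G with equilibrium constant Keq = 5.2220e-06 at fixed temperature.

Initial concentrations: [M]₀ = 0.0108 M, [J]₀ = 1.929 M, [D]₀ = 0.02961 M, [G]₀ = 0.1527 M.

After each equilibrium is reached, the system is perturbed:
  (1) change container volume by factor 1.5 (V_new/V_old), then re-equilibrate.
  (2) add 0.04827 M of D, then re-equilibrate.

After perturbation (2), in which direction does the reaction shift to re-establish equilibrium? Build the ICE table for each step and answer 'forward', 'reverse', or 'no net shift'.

Direction: forward

Q₀ = 1277 vs Keq = 5.2220e-06 ⇒ Q>K, reverse
Step 1:
                  M         J         D         G
  Initial    0.0108     1.929   0.02961    0.1527
  Change    0.07626   0.07626    0.1525   -0.1525
  Equil     0.08706     2.005    0.1821 1.7391e-04
  solve Keq expr → x = -0.07626; check Q = 5.2220e-06
Then change container volume by factor 1.5 (V_new/V_old).
Step 2:
                  M         J         D         G
  Initial   0.05804     1.337    0.1214 1.1594e-04
  Change  1.9304e-05 1.9304e-05 3.8608e-05 -3.8608e-05
  Equil     0.05806     1.337    0.1215 7.7330e-05
  solve Keq expr → x = -1.9304e-05; check Q = 5.2220e-06
Then add 0.04827 M of D.
Step 3:
                  M         J         D         G
  Initial   0.05806     1.337    0.1697 7.7330e-05
  Change  -1.5348e-05 -1.5348e-05 -3.0697e-05 3.0697e-05
  Equil     0.05805     1.337    0.1697 1.0803e-04
  solve Keq expr → x = 1.5348e-05; check Q = 5.2220e-06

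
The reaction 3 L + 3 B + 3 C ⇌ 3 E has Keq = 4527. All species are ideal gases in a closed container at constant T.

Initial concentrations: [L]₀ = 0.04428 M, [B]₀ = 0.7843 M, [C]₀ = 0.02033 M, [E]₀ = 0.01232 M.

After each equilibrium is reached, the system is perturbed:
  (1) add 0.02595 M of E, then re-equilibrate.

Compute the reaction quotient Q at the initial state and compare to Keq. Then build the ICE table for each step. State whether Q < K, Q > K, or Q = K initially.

Q₀ = 5313; Q > K (proceeds reverse)

Q₀ = 5313 vs Keq = 4527 ⇒ Q>K, reverse
Step 1:
                    L           B           C           E
  init        0.04428      0.7843     0.02033     0.01232
  Δ        3.4463e-04  3.4463e-04  3.4463e-04 -3.4463e-04
  eq          0.04462      0.7846     0.02067     0.01198
  solve Keq expr → x = -1.1488e-04; check Q = 4527
Then add 0.02595 M of E.
Step 2:
                    L           B           C           E
  init        0.04462      0.7846     0.02067     0.03793
  Δ            0.0127      0.0127      0.0127     -0.0127
  eq          0.05732      0.7973     0.03337     0.02523
  solve Keq expr → x = -0.004232; check Q = 4527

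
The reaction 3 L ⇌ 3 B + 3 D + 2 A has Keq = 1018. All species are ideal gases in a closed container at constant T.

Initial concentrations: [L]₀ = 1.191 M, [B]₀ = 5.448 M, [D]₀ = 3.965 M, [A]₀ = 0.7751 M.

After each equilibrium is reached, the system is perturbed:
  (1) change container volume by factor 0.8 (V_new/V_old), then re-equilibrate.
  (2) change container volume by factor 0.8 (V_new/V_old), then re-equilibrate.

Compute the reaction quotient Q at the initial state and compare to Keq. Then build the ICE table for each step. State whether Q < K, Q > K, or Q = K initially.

Q₀ = 3584 vs Keq = 1018 ⇒ Q>K, reverse
Step 1:
                   L          B          D          A
  init         1.191      5.448      3.965     0.7751
  Δ           0.2264    -0.2264    -0.2264    -0.1509
  eq           1.417      5.222      3.739     0.6242
  solve Keq expr → x = -0.07545; check Q = 1018
Then change container volume by factor 0.8 (V_new/V_old).
Step 2:
                   L          B          D          A
  init         1.772      6.527      4.673     0.7802
  Δ           0.2411    -0.2411    -0.2411    -0.1607
  eq           2.013      6.286      4.432     0.6195
  solve Keq expr → x = -0.08035; check Q = 1018
Then change container volume by factor 0.8 (V_new/V_old).
Step 3:
                   L          B          D          A
  init         2.516      7.857       5.54     0.7744
  Δ           0.2761    -0.2761    -0.2761     -0.184
  eq           2.792      7.581      5.264     0.5904
  solve Keq expr → x = -0.09202; check Q = 1018

Q₀ = 3584; Q > K (proceeds reverse)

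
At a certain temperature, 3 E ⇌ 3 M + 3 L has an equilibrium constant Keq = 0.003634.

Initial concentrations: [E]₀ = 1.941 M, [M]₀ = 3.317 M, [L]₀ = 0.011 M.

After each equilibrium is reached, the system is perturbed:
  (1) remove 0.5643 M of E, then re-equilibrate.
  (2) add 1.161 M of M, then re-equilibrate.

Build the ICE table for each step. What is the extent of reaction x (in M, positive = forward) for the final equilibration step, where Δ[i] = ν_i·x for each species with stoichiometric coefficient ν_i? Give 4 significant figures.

x = -0.004962 M

Q₀ = 6.6426e-06 vs Keq = 0.003634 ⇒ Q<K, forward
Step 1:
                    E           M           L
  I             1.941       3.317       0.011
  C          -0.07367     0.07367     0.07367
  E             1.867       3.391     0.08467
  solve Keq expr → x = 0.02456; check Q = 0.003634
Then remove 0.5643 M of E.
Step 2:
                    E           M           L
  I             1.303       3.391     0.08467
  C           0.02407    -0.02407    -0.02407
  E             1.327       3.367      0.0606
  solve Keq expr → x = -0.008022; check Q = 0.003634
Then add 1.161 M of M.
Step 3:
                    E           M           L
  I             1.327       4.528      0.0606
  C           0.01488    -0.01488    -0.01488
  E             1.342       4.513     0.04572
  solve Keq expr → x = -0.004962; check Q = 0.003634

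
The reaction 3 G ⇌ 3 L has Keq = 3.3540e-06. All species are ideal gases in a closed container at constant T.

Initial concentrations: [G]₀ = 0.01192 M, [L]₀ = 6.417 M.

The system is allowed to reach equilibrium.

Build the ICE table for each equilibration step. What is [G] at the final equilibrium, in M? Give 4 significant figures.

Q₀ = 1.5602e+08 vs Keq = 3.3540e-06 ⇒ Q>K, reverse
Step 1:
                   G          L
  Initial    0.01192      6.417
  Change       6.322     -6.322
  Equil        6.334    0.09481
  solve Keq expr → x = -2.107; check Q = 3.3540e-06

[G]_eq = 6.334 M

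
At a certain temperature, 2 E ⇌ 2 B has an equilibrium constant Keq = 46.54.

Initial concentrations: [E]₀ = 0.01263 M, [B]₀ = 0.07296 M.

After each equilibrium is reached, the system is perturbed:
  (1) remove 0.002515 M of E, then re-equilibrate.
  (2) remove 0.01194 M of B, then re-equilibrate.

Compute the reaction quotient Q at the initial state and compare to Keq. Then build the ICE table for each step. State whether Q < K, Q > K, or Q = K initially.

Q₀ = 33.37 vs Keq = 46.54 ⇒ Q<K, forward
Step 1:
                  E         B
  Initial   0.01263   0.07296
  Change  -0.001688  0.001688
  Equil     0.01094   0.07465
  solve Keq expr → x = 8.4391e-04; check Q = 46.54
Then remove 0.002515 M of E.
Step 2:
                  E         B
  Initial  0.008427   0.07465
  Change   0.002193 -0.002193
  Equil     0.01062   0.07245
  solve Keq expr → x = -0.001097; check Q = 46.54
Then remove 0.01194 M of B.
Step 3:
                  E         B
  Initial   0.01062   0.06051
  Change  -0.001526  0.001526
  Equil    0.009094   0.06204
  solve Keq expr → x = 7.6323e-04; check Q = 46.54

Q₀ = 33.37; Q < K (proceeds forward)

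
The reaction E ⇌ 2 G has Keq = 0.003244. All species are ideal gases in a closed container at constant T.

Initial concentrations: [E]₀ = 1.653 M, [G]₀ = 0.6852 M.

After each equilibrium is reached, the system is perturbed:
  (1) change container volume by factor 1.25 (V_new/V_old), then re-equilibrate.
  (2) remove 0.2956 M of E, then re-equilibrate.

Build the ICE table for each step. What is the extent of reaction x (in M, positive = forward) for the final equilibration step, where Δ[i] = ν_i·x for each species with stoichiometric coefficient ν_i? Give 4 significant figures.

Q₀ = 0.284 vs Keq = 0.003244 ⇒ Q>K, reverse
Step 1:
                    E           G
  Initial       1.653      0.6852
  Change       0.3028     -0.6055
  Equil         1.956     0.07965
  solve Keq expr → x = -0.3028; check Q = 0.003244
Then change container volume by factor 1.25 (V_new/V_old).
Step 2:
                    E           G
  Initial       1.565     0.06372
  Change    -0.003718    0.007437
  Equil         1.561     0.07116
  solve Keq expr → x = 0.003718; check Q = 0.003244
Then remove 0.2956 M of E.
Step 3:
                    E           G
  Initial       1.265     0.07116
  Change     0.003501   -0.007003
  Equil         1.269     0.06416
  solve Keq expr → x = -0.003501; check Q = 0.003244

x = -0.003501 M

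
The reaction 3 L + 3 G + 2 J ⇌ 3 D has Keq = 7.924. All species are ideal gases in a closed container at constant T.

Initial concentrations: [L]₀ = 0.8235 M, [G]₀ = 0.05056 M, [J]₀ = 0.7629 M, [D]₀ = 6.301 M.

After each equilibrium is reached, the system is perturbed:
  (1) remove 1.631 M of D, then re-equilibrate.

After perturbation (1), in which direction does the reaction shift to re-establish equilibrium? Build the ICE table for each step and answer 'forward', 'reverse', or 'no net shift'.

Direction: forward

Q₀ = 5.9550e+06 vs Keq = 7.924 ⇒ Q>K, reverse
Step 1:
                    L           G           J           D
  init         0.8235     0.05056      0.7629       6.301
  Δ             1.045       1.045       0.697      -1.045
  eq            1.869       1.096        1.46       5.256
  solve Keq expr → x = -0.3485; check Q = 7.924
Then remove 1.631 M of D.
Step 2:
                    L           G           J           D
  init          1.869       1.096        1.46       3.625
  Δ           -0.1735     -0.1735     -0.1157      0.1735
  eq            1.695      0.9225       1.344       3.798
  solve Keq expr → x = 0.05783; check Q = 7.924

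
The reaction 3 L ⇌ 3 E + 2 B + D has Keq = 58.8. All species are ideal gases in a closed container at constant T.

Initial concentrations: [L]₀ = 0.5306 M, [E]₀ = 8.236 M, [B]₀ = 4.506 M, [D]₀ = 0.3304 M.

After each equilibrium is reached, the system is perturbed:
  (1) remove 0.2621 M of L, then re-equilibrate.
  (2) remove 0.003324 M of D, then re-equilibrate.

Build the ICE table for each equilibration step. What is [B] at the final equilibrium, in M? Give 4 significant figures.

Q₀ = 2.5088e+04 vs Keq = 58.8 ⇒ Q>K, reverse
Step 1:
                  L         E         B         D
  I          0.5306     8.236     4.506    0.3304
  C          0.9044   -0.9044   -0.6029   -0.3015
  E           1.435     7.332     3.903   0.02894
  solve Keq expr → x = -0.3015; check Q = 58.8
Then remove 0.2621 M of L.
Step 2:
                  L         E         B         D
  I           1.173     7.332     3.903   0.02894
  C         0.03386  -0.03386  -0.02257  -0.01129
  E           1.207     7.298     3.881   0.01765
  solve Keq expr → x = -0.01129; check Q = 58.8
Then remove 0.003324 M of D.
Step 3:
                  L         E         B         D
  I           1.207     7.298     3.881   0.01433
  C       -0.008525  0.008525  0.005683  0.002842
  E           1.198     7.306     3.886   0.01717
  solve Keq expr → x = 0.002842; check Q = 58.8

[B]_eq = 3.886 M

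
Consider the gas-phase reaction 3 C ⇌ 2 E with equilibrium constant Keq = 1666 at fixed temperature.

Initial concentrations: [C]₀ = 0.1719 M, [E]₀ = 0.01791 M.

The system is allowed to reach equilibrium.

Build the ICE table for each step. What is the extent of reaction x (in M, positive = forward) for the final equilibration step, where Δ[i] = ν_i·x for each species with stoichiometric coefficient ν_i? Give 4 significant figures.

Q₀ = 0.06315 vs Keq = 1666 ⇒ Q<K, forward
Step 1:
                   C          E
  init        0.1719    0.01791
  Δ          -0.1515      0.101
  eq          0.0204     0.1189
  solve Keq expr → x = 0.0505; check Q = 1666

x = 0.0505 M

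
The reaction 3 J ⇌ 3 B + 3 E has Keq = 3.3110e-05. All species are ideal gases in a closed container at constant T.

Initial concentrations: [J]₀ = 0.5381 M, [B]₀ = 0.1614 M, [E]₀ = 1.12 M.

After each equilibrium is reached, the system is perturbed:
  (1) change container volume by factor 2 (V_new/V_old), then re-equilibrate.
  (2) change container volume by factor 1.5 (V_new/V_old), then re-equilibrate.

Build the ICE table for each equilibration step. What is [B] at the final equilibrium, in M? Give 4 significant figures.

[B]_eq = 0.02014 M

Q₀ = 0.03791 vs Keq = 3.3110e-05 ⇒ Q>K, reverse
Step 1:
                    J           B           E
  Initial      0.5381      0.1614        1.12
  Change       0.1392     -0.1392     -0.1392
  Equil        0.6773     0.02218      0.9808
  solve Keq expr → x = -0.04641; check Q = 3.3110e-05
Then change container volume by factor 2 (V_new/V_old).
Step 2:
                    J           B           E
  Initial      0.3387     0.01109      0.4904
  Change        -0.01        0.01        0.01
  Equil        0.3287     0.02109      0.5004
  solve Keq expr → x = 0.003334; check Q = 3.3110e-05
Then change container volume by factor 1.5 (V_new/V_old).
Step 3:
                    J           B           E
  Initial      0.2191     0.01406      0.3336
  Change    -0.006078    0.006078    0.006078
  Equil         0.213     0.02014      0.3397
  solve Keq expr → x = 0.002026; check Q = 3.3110e-05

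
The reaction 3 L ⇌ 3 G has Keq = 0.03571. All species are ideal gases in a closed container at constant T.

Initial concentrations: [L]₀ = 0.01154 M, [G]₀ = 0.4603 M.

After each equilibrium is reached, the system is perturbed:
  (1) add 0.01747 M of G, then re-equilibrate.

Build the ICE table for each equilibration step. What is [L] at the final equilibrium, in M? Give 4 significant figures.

Q₀ = 6.3461e+04 vs Keq = 0.03571 ⇒ Q>K, reverse
Step 1:
                  L         G
  I         0.01154    0.4603
  C          0.3434   -0.3434
  E           0.355    0.1169
  solve Keq expr → x = -0.1145; check Q = 0.03571
Then add 0.01747 M of G.
Step 2:
                  L         G
  I           0.355    0.1344
  C         0.01314  -0.01314
  E          0.3681    0.1212
  solve Keq expr → x = -0.004381; check Q = 0.03571

[L]_eq = 0.3681 M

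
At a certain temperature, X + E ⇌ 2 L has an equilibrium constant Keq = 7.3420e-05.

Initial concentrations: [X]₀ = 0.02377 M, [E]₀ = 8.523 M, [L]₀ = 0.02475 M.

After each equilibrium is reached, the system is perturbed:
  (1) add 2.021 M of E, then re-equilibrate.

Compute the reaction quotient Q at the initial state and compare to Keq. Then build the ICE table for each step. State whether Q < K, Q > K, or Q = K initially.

Q₀ = 0.003024 vs Keq = 7.3420e-05 ⇒ Q>K, reverse
Step 1:
                    X           E           L
  Initial     0.02377       8.523     0.02475
  Change      0.01007     0.01007    -0.02015
  Equil       0.03384       8.533    0.004605
  solve Keq expr → x = -0.01007; check Q = 7.3420e-05
Then add 2.021 M of E.
Step 2:
                    X           E           L
  Initial     0.03384       10.55    0.004605
  Change  -2.4871e-04 -2.4871e-04  4.9742e-04
  Equil       0.03359       10.55    0.005102
  solve Keq expr → x = 2.4871e-04; check Q = 7.3420e-05

Q₀ = 0.003024; Q > K (proceeds reverse)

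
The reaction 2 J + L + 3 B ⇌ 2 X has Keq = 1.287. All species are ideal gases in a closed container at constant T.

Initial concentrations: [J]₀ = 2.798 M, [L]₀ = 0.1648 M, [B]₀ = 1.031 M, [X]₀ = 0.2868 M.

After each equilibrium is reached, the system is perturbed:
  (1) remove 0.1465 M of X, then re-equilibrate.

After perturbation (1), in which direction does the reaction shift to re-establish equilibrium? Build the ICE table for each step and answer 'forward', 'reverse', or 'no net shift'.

Q₀ = 0.05817 vs Keq = 1.287 ⇒ Q<K, forward
Step 1:
                   J          L          B          X
  Initial      2.798     0.1648      1.031     0.2868
  Change      -0.196   -0.09799     -0.294      0.196
  Equil        2.602    0.06681      0.737     0.4828
  solve Keq expr → x = 0.09799; check Q = 1.287
Then remove 0.1465 M of X.
Step 2:
                   J          L          B          X
  Initial      2.602    0.06681      0.737     0.3363
  Change     -0.0338    -0.0169   -0.05071     0.0338
  Equil        2.568    0.04991     0.6863     0.3701
  solve Keq expr → x = 0.0169; check Q = 1.287

Direction: forward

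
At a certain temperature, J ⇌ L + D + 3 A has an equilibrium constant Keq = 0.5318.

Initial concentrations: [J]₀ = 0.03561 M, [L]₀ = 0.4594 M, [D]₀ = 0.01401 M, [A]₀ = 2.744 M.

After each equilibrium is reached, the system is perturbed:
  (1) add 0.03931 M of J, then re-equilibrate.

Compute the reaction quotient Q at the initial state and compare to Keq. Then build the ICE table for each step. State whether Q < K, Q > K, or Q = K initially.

Q₀ = 3.734 vs Keq = 0.5318 ⇒ Q>K, reverse
Step 1:
                    J           L           D           A
  init        0.03561      0.4594     0.01401       2.744
  Δ           0.01122    -0.01122    -0.01122    -0.03366
  eq          0.04683      0.4482    0.002791        2.71
  solve Keq expr → x = -0.01122; check Q = 0.5318
Then add 0.03931 M of J.
Step 2:
                    J           L           D           A
  init        0.08614      0.4482    0.002791        2.71
  Δ         -0.002155    0.002155    0.002155    0.006465
  eq          0.08398      0.4503    0.004946       2.717
  solve Keq expr → x = 0.002155; check Q = 0.5318

Q₀ = 3.734; Q > K (proceeds reverse)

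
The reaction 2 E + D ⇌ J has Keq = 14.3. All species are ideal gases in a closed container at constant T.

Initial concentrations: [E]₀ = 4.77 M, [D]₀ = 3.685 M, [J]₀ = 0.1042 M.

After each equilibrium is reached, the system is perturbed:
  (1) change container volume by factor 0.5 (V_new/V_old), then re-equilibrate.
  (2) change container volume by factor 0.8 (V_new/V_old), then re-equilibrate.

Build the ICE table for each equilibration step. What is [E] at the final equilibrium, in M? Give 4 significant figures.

[E]_eq = 0.3514 M

Q₀ = 0.001243 vs Keq = 14.3 ⇒ Q<K, forward
Step 1:
                  E         D         J
  Initial      4.77     3.685    0.1042
  Change     -4.437    -2.219     2.219
  Equil      0.3328     1.466     2.323
  solve Keq expr → x = 2.219; check Q = 14.3
Then change container volume by factor 0.5 (V_new/V_old).
Step 2:
                  E         D         J
  Initial    0.6656     2.933     4.646
  Change    -0.3176   -0.1588    0.1588
  Equil       0.348     2.774     4.804
  solve Keq expr → x = 0.1588; check Q = 14.3
Then change container volume by factor 0.8 (V_new/V_old).
Step 3:
                  E         D         J
  Initial     0.435     3.468     6.005
  Change   -0.08367  -0.04183   0.04183
  Equil      0.3514     3.426     6.047
  solve Keq expr → x = 0.04183; check Q = 14.3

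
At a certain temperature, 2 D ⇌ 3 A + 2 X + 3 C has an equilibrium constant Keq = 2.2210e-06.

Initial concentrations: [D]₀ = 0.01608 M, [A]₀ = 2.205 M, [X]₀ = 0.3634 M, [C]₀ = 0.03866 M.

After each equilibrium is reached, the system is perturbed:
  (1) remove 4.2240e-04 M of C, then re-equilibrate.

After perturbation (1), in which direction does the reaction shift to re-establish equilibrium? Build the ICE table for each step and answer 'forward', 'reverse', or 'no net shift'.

Q₀ = 0.3164 vs Keq = 2.2210e-06 ⇒ Q>K, reverse
Step 1:
                   D          A          X          C
  I          0.01608      2.205     0.3634    0.03866
  C          0.02479   -0.03719   -0.02479   -0.03719
  E          0.04087      2.168     0.3386    0.00147
  solve Keq expr → x = -0.0124; check Q = 2.2210e-06
Then remove 4.2240e-04 M of C.
Step 2:
                   D          A          X          C
  I          0.04087      2.168     0.3386   0.001048
  C       -2.7646e-04 4.1469e-04 2.7646e-04 4.1469e-04
  E           0.0406      2.168     0.3389   0.001462
  solve Keq expr → x = 1.3823e-04; check Q = 2.2210e-06

Direction: forward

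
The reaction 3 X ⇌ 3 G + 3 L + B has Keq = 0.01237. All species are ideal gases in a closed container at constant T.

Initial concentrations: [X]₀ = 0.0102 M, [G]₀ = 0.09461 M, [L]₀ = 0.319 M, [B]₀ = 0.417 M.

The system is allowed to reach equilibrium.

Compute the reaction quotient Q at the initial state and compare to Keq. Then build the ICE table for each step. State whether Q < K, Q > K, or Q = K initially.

Q₀ = 10.8; Q > K (proceeds reverse)

Q₀ = 10.8 vs Keq = 0.01237 ⇒ Q>K, reverse
Step 1:
                    X           G           L           B
  Initial      0.0102     0.09461       0.319       0.417
  Change      0.03927    -0.03927    -0.03927    -0.01309
  Equil       0.04947     0.05534      0.2797      0.4039
  solve Keq expr → x = -0.01309; check Q = 0.01237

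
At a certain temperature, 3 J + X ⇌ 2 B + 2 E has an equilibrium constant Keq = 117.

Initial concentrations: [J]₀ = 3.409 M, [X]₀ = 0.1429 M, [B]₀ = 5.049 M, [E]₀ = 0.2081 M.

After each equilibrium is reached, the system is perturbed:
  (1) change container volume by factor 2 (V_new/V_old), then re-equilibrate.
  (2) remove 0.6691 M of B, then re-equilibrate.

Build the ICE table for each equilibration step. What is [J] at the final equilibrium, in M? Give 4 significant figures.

[J]_eq = 1.492 M

Q₀ = 0.195 vs Keq = 117 ⇒ Q<K, forward
Step 1:
                   J          X          B          E
  init         3.409     0.1429      5.049     0.2081
  Δ          -0.4221    -0.1407     0.2814     0.2814
  eq           2.987   0.002184       5.33     0.4895
  solve Keq expr → x = 0.1407; check Q = 117
Then change container volume by factor 2 (V_new/V_old).
Step 2:
                   J          X          B          E
  init         1.493   0.001092      2.665     0.2448
  Δ                0          0          0          0
  eq           1.493   0.001092      2.665     0.2448
  solve Keq expr → x = 0; check Q = 117
Then remove 0.6691 M of B.
Step 3:
                   J          X          B          E
  init         1.493   0.001092      1.996     0.2448
  Δ        -0.001417 -4.7239e-04 9.4478e-04 9.4478e-04
  eq           1.492 6.1963e-04      1.997     0.2457
  solve Keq expr → x = 4.7239e-04; check Q = 117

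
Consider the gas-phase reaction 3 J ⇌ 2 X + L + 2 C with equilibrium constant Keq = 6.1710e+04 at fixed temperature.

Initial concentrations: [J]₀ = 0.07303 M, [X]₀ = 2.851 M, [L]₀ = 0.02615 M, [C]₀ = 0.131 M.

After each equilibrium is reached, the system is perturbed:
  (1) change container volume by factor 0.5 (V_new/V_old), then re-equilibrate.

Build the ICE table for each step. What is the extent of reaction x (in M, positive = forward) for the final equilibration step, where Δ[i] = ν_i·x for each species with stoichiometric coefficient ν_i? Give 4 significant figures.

Q₀ = 9.365 vs Keq = 6.1710e+04 ⇒ Q<K, forward
Step 1:
                    J           X           L           C
  Initial     0.07303       2.851     0.02615       0.131
  Change     -0.06715     0.04476     0.02238     0.04476
  Equil      0.005884       2.896     0.04853      0.1758
  solve Keq expr → x = 0.02238; check Q = 6.1710e+04
Then change container volume by factor 0.5 (V_new/V_old).
Step 2:
                    J           X           L           C
  Initial     0.01177       5.792     0.09706      0.3515
  Change     0.006606   -0.004404   -0.002202   -0.004404
  Equil       0.01837       5.787     0.09486      0.3471
  solve Keq expr → x = -0.002202; check Q = 6.1710e+04

x = -0.002202 M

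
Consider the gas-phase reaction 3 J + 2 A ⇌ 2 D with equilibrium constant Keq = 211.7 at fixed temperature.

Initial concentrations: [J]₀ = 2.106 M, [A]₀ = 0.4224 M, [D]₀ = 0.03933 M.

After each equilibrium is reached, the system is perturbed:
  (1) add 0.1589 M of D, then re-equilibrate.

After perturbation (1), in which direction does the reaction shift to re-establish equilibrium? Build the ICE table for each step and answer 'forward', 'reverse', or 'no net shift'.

Q₀ = 9.2816e-04 vs Keq = 211.7 ⇒ Q<K, forward
Step 1:
                  J         A         D
  Initial     2.106    0.4224   0.03933
  Change    -0.6086   -0.4057    0.4057
  Equil       1.497   0.01669     0.445
  solve Keq expr → x = 0.2029; check Q = 211.7
Then add 0.1589 M of D.
Step 2:
                  J         A         D
  Initial     1.497   0.01669    0.6039
  Change   0.008347  0.005565 -0.005565
  Equil       1.506   0.02226    0.5984
  solve Keq expr → x = -0.002782; check Q = 211.7

Direction: reverse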